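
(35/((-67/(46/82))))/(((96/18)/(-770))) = 929775/21976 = 42.31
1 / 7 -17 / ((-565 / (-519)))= -61196 / 3955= -15.47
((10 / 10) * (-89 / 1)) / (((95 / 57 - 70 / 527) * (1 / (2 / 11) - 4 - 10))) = 16554 / 2425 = 6.83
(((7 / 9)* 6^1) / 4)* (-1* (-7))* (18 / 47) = 147 / 47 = 3.13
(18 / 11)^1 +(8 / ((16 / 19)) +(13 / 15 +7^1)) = 6271 / 330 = 19.00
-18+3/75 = -17.96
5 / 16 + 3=3.31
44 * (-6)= -264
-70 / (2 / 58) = -2030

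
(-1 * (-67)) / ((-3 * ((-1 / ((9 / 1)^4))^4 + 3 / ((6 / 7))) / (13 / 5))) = -82768235102048898 / 4988900508447265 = -16.59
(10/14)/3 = 5/21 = 0.24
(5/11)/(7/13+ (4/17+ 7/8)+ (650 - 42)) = 8840/11856449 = 0.00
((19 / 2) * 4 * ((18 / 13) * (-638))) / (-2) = 218196 / 13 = 16784.31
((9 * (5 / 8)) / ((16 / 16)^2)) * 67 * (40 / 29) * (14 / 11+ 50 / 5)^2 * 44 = 927172800 / 319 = 2906497.81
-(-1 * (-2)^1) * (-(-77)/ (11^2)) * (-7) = 98/ 11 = 8.91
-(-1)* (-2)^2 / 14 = 2 / 7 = 0.29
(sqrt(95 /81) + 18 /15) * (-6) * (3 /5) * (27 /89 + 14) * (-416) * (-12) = -686320128 /2225-12709632 * sqrt(95) /445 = -586836.39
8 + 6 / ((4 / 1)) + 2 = 23 / 2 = 11.50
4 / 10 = 2 / 5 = 0.40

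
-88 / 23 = -3.83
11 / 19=0.58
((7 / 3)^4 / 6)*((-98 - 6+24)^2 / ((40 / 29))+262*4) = 758716 / 27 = 28100.59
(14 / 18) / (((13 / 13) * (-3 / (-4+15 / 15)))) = 7 / 9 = 0.78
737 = 737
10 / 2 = 5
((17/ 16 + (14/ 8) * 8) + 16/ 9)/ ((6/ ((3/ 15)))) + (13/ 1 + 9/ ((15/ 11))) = 20.16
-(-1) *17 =17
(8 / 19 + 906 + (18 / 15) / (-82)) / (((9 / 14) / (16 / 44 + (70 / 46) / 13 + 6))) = 70234831982 / 7686393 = 9137.55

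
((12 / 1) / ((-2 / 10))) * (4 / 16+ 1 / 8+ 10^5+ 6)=-12000765 / 2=-6000382.50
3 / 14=0.21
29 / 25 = 1.16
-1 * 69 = -69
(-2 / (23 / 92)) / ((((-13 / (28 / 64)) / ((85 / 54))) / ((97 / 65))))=0.63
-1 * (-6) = 6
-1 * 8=-8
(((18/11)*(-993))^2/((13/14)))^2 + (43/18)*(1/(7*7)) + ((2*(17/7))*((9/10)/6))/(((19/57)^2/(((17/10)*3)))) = 882229702311809938557293/109117908900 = 8085104555296.42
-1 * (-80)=80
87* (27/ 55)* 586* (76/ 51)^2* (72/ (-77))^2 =4579629041664/ 94241455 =48594.63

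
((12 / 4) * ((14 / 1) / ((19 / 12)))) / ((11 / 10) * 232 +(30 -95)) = 840 / 6023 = 0.14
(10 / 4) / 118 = 5 / 236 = 0.02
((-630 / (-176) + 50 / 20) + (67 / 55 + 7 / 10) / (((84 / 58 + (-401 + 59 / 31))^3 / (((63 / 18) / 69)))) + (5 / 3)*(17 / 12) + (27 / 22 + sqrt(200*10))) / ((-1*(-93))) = 216282140258465594347 / 2080511600552088438240 + 20*sqrt(5) / 93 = 0.58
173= 173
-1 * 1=-1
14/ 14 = 1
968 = 968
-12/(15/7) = -28/5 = -5.60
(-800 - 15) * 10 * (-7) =57050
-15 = -15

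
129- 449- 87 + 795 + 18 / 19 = 7390 / 19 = 388.95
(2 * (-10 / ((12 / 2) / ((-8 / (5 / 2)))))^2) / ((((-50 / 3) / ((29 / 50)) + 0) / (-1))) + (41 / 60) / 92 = 1.99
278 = 278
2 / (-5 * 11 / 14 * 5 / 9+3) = 252 / 103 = 2.45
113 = 113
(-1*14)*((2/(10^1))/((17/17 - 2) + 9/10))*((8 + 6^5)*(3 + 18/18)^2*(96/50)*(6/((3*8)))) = 41846784/25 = 1673871.36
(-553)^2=305809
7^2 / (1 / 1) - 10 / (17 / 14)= 693 / 17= 40.76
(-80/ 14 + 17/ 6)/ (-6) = 121/ 252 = 0.48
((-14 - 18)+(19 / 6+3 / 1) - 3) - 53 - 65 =-881 / 6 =-146.83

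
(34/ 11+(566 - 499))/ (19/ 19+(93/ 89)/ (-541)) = 37122879/ 528616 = 70.23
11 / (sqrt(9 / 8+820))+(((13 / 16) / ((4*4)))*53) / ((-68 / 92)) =-15847 / 4352+22*sqrt(13138) / 6569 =-3.26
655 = 655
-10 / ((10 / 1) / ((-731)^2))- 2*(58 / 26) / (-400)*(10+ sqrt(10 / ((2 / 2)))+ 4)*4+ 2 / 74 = -6425683189 / 12025+ 29*sqrt(10) / 650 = -534360.21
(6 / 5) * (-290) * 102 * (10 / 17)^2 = -208800 / 17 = -12282.35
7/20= 0.35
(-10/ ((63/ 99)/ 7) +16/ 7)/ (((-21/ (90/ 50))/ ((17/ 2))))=19227/ 245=78.48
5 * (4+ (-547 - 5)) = -2740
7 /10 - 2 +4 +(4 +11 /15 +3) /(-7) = 67 /42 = 1.60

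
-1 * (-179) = 179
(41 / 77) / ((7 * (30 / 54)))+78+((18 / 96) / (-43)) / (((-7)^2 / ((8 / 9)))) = 54329327 / 695310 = 78.14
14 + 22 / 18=137 / 9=15.22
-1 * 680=-680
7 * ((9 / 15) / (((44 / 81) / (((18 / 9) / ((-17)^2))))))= 1701 / 31790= 0.05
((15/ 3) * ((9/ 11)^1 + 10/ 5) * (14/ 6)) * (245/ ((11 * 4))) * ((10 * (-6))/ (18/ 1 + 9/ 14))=-18607750/ 31581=-589.21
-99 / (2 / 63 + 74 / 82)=-255717 / 2413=-105.97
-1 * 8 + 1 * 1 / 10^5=-799999 / 100000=-8.00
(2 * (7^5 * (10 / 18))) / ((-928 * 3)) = -84035 / 12528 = -6.71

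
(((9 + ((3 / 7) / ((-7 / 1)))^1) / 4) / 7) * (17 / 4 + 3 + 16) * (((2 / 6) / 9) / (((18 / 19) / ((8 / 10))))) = 42997 / 185220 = 0.23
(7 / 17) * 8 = 56 / 17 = 3.29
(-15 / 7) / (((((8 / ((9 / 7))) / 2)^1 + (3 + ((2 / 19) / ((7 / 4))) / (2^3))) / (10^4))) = -6412500 / 1831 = -3502.18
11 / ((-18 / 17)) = -187 / 18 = -10.39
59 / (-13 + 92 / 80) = -1180 / 237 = -4.98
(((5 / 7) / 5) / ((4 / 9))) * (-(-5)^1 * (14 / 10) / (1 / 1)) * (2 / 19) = 9 / 38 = 0.24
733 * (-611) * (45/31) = -20153835/31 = -650123.71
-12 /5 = -2.40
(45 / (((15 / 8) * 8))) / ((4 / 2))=3 / 2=1.50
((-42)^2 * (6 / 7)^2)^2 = 1679616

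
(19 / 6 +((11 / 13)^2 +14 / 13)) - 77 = -73049 / 1014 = -72.04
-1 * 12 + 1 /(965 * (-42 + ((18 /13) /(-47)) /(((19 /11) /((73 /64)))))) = -180760963828 /15063382695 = -12.00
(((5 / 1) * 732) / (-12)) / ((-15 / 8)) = 162.67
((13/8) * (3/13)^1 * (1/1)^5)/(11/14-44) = -21/2420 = -0.01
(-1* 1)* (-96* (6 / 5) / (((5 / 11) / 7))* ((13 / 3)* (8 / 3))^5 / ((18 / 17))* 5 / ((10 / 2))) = 509631567757312 / 1476225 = 345226214.00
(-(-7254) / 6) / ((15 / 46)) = 3707.60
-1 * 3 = -3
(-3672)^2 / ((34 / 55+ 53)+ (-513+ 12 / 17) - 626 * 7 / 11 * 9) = -1050595920 / 315091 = -3334.26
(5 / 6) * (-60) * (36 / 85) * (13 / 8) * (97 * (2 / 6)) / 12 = -6305 / 68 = -92.72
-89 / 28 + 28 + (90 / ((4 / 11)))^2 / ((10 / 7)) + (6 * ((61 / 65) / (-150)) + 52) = 3909010459 / 91000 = 42956.16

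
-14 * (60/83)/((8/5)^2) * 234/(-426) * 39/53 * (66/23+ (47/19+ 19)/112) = 10682553375/2183804368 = 4.89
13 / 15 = 0.87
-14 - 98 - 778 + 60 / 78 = -11560 / 13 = -889.23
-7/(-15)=7/15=0.47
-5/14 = -0.36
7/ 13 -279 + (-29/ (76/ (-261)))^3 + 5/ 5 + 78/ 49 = 276142749229229/ 279627712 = 987537.13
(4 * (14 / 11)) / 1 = 56 / 11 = 5.09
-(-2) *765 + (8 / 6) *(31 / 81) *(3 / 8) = 247891 / 162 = 1530.19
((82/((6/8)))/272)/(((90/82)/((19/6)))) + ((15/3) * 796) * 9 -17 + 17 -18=986019019/27540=35803.16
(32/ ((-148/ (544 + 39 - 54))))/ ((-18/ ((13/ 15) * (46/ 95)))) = 1265368/ 474525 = 2.67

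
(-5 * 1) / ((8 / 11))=-55 / 8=-6.88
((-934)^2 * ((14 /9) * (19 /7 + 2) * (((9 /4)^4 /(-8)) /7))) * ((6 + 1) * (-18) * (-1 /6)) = -15739701219 /256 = -61483207.89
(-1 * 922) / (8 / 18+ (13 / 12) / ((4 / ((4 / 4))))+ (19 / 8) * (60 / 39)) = -1725984 / 8179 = -211.03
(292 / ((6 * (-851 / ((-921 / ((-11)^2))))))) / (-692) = -0.00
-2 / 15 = -0.13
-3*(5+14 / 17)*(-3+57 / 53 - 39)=644193 / 901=714.98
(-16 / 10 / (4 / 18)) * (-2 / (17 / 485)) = 6984 / 17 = 410.82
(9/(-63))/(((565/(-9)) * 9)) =1/3955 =0.00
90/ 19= 4.74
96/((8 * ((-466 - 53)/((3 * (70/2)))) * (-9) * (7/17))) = 340/519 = 0.66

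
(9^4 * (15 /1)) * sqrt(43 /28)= 121959.75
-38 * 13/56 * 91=-3211/4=-802.75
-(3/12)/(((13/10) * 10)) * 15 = -15/52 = -0.29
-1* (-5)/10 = 1/2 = 0.50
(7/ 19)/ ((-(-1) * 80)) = 7/ 1520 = 0.00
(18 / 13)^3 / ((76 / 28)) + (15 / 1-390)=-15612801 / 41743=-374.02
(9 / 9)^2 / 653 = 1 / 653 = 0.00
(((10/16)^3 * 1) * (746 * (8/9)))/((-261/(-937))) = 581.20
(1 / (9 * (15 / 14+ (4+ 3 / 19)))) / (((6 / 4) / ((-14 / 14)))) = -532 / 37557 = -0.01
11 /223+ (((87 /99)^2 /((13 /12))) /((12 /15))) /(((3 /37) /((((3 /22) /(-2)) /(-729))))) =1699728539 /33754761612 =0.05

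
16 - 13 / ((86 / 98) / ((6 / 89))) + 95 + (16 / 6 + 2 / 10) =6479186 / 57405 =112.87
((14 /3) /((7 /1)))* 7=14 /3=4.67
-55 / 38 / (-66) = 5 / 228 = 0.02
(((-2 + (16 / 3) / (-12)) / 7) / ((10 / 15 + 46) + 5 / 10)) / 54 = -22 / 160461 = -0.00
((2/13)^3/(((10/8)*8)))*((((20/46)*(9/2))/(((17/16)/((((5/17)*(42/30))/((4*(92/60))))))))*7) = 0.00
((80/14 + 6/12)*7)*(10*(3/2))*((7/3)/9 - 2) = -6815/6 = -1135.83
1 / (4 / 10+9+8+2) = 5 / 97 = 0.05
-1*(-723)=723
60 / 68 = 15 / 17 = 0.88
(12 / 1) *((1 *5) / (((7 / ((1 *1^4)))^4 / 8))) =480 / 2401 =0.20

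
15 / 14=1.07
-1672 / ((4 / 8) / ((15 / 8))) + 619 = -5651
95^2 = 9025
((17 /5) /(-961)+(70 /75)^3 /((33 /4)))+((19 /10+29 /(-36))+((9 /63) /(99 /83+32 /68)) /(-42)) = 58463058048107 /49235716876500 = 1.19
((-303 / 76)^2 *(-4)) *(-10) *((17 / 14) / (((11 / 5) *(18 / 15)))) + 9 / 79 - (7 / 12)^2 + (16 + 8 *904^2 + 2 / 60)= 10337245695672827 / 1581093360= 6538036.25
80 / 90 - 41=-361 / 9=-40.11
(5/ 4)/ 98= 0.01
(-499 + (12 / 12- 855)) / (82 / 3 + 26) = -4059 / 160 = -25.37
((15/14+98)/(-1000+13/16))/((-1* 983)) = 152/1506939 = 0.00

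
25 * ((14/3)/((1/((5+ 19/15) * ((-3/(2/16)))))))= -17546.67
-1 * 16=-16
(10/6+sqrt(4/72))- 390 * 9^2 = -94765/3+sqrt(2)/6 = -31588.10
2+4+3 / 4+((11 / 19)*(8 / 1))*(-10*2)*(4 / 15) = -4093 / 228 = -17.95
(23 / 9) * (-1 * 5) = -115 / 9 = -12.78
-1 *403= -403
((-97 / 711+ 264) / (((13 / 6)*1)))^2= 140785545796 / 9492561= 14831.14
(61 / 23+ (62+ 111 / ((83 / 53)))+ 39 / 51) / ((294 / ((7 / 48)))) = 1474409 / 21808416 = 0.07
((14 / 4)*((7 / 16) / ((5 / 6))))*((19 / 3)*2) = 931 / 40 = 23.28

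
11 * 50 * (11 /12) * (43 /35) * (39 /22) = 1098.04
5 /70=1 /14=0.07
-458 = -458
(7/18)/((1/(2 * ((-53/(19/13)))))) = -4823/171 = -28.20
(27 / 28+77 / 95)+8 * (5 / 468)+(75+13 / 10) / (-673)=73178395 / 41890212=1.75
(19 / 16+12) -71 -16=-1181 / 16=-73.81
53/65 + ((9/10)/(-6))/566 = 119953/147160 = 0.82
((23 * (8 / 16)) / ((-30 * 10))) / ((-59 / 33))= 253 / 11800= 0.02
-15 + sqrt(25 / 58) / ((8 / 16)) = -15 + 5 * sqrt(58) / 29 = -13.69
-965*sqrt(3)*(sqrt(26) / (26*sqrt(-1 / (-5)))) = -965*sqrt(390) / 26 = -732.97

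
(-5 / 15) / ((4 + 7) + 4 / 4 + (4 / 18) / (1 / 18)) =-1 / 48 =-0.02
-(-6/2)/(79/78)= 2.96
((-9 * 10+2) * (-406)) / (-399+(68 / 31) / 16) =-4430272 / 49459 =-89.57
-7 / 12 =-0.58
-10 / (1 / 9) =-90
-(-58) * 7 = 406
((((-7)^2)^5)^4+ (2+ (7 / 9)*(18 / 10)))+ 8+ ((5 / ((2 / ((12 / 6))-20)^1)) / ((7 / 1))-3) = 4233925831004503610518054367583966226 / 665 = 6366805760909027985741435000000000.00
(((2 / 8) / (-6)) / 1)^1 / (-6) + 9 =1297 / 144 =9.01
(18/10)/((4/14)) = 63/10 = 6.30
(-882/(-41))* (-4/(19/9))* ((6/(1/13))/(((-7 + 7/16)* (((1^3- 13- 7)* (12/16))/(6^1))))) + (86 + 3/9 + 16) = -22567889/222015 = -101.65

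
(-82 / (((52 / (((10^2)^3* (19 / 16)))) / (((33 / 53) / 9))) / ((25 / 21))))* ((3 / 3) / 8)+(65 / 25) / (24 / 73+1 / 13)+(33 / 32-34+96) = -7337459541691 / 381981600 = -19208.93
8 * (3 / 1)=24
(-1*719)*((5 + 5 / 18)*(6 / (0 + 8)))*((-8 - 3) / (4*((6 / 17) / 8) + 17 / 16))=25546070 / 1011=25268.12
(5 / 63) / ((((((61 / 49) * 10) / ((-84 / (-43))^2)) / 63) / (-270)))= -46675440 / 112789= -413.83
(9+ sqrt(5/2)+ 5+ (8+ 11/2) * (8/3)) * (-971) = -48550-971 * sqrt(10)/2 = -50085.29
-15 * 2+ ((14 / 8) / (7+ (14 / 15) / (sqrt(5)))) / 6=-268665 / 8968-5 * sqrt(5) / 4484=-29.96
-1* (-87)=87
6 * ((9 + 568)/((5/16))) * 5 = 55392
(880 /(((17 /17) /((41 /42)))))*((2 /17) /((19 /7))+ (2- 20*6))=-229108000 /2261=-101330.38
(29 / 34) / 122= 29 / 4148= 0.01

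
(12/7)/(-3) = -4/7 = -0.57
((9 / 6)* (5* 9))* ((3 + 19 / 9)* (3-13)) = -3450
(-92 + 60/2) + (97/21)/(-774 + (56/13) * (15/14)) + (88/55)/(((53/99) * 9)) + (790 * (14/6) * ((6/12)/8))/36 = -156226177367/2671734240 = -58.47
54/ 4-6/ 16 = 105/ 8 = 13.12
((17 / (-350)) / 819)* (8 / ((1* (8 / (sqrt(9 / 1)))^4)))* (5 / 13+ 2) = -4743 / 211993600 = -0.00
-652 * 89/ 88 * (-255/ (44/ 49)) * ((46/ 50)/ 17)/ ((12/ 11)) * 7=65025.98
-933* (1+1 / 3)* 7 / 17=-8708 / 17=-512.24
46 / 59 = 0.78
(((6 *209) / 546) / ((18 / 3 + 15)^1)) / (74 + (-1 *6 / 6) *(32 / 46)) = 4807 / 3221946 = 0.00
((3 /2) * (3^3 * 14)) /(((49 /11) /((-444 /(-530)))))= 106.63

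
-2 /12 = -1 /6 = -0.17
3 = 3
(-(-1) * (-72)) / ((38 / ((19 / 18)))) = -2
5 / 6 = 0.83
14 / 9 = 1.56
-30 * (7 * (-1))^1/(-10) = -21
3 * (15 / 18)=5 / 2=2.50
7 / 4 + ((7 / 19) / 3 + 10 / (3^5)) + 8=183091 / 18468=9.91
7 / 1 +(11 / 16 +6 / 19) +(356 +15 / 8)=111227 / 304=365.88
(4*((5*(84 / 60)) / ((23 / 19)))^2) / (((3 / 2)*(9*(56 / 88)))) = 222376 / 14283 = 15.57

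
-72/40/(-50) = 9/250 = 0.04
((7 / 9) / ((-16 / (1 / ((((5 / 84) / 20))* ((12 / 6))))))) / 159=-49 / 954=-0.05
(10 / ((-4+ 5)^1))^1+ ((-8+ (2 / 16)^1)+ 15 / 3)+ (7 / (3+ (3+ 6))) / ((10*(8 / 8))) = 431 / 60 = 7.18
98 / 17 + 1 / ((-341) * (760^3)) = 14669699967983 / 2544743872000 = 5.76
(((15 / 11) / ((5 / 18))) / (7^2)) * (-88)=-432 / 49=-8.82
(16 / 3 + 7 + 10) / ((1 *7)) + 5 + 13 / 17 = 3197 / 357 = 8.96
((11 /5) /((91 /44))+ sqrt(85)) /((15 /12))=1936 /2275+ 4 * sqrt(85) /5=8.23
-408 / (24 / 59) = -1003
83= 83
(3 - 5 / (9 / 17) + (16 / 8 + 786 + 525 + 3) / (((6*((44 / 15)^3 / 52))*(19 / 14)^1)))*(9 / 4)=297265327 / 404624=734.67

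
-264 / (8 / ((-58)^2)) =-111012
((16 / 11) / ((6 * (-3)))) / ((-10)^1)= 4 / 495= 0.01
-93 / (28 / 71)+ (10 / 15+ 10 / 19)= -374467 / 1596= -234.63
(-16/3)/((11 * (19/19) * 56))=-2/231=-0.01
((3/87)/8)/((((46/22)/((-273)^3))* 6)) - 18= -74795625/10672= -7008.59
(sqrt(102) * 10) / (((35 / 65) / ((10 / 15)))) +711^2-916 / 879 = 260 * sqrt(102) / 21 +444352043 / 879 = 505645.00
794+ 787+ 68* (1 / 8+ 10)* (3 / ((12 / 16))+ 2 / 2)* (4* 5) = 70431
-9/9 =-1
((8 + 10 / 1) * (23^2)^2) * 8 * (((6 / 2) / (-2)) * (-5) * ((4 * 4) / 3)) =1611884160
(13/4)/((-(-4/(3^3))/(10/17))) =12.90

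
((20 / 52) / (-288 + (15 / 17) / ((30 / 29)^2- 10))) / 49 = -25534 / 937194531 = -0.00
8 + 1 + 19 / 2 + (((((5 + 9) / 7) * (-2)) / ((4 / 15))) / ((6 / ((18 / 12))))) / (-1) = 89 / 4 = 22.25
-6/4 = -3/2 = -1.50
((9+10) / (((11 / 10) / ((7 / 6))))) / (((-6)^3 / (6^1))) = -665 / 1188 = -0.56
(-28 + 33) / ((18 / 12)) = 10 / 3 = 3.33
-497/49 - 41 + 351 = 2099/7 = 299.86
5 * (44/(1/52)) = 11440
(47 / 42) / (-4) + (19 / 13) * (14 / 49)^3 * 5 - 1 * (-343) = 36694789 / 107016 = 342.89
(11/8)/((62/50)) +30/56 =2855/1736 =1.64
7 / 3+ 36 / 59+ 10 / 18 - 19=-8231 / 531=-15.50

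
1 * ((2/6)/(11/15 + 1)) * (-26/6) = -5/6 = -0.83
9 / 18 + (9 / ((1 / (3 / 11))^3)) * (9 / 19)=29663 / 50578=0.59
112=112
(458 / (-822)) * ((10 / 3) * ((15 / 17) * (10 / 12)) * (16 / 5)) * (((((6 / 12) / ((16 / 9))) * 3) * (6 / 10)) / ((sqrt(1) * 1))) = -2.21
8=8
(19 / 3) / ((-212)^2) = 19 / 134832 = 0.00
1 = 1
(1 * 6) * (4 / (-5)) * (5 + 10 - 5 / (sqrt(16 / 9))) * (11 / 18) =-33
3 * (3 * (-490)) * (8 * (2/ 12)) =-5880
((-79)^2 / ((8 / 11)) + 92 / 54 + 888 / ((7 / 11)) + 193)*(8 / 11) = 7397.46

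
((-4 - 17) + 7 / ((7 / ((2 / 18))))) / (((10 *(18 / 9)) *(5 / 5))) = -1.04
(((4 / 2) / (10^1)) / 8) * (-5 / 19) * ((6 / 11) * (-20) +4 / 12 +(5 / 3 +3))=65 / 1672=0.04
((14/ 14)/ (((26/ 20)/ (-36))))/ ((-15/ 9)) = 216/ 13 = 16.62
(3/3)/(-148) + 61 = 9027/148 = 60.99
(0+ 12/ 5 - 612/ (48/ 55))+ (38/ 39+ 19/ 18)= -1630559/ 2340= -696.82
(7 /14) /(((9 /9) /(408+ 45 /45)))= 409 /2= 204.50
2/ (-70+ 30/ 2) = -2/ 55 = -0.04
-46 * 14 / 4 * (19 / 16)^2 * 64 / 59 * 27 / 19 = -82593 / 236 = -349.97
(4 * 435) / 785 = 2.22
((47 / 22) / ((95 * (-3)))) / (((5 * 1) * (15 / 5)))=-47 / 94050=-0.00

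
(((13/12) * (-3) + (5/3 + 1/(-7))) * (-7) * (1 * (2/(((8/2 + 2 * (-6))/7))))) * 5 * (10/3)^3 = -634375/162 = -3915.90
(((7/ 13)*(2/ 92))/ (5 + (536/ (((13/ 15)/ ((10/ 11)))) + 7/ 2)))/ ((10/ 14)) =539/ 18771565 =0.00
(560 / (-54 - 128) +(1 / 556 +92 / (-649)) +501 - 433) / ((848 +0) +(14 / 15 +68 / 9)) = 13675310865 / 180799442824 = 0.08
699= 699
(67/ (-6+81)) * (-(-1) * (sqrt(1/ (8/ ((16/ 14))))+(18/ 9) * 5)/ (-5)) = -134/ 75 - 67 * sqrt(7)/ 2625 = -1.85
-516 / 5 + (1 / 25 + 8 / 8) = -2554 / 25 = -102.16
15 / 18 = 5 / 6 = 0.83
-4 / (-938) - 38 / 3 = -17816 / 1407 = -12.66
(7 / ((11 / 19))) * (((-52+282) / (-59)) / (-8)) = 15295 / 2596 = 5.89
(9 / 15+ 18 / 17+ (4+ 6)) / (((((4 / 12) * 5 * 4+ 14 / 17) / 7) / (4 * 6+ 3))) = 561897 / 1910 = 294.19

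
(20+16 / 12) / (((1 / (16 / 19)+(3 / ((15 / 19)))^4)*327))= 640000 / 2057167791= 0.00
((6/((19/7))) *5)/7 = 30/19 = 1.58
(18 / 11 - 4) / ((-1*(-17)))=-26 / 187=-0.14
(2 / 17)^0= 1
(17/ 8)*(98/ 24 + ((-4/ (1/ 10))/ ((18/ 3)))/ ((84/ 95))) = -14807/ 2016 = -7.34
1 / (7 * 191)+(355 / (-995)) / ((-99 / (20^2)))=37990501 / 26340237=1.44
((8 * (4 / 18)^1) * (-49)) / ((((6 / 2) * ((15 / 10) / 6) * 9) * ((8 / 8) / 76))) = -238336 / 243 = -980.81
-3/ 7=-0.43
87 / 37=2.35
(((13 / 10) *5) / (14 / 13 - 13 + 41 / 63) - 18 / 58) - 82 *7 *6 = -1844585403 / 535456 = -3444.89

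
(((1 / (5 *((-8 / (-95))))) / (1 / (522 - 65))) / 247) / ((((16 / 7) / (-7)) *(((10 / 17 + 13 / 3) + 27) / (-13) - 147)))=0.09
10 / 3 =3.33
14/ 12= 7/ 6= 1.17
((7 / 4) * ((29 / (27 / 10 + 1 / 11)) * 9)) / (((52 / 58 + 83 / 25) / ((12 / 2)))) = 232.88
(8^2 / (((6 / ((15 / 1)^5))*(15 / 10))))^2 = 29160000000000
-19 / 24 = -0.79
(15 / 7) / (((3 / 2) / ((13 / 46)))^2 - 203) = -2535 / 206822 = -0.01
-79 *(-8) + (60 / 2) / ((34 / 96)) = 12184 / 17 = 716.71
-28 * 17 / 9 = -476 / 9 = -52.89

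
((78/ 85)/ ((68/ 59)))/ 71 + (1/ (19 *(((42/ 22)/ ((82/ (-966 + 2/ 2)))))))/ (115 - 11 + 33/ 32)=118872302359/ 10621476787026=0.01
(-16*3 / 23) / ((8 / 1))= -0.26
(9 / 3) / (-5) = -3 / 5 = -0.60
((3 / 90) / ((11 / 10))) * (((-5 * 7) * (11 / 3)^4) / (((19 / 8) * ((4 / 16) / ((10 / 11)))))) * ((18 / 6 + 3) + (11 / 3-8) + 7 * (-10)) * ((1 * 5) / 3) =33429.11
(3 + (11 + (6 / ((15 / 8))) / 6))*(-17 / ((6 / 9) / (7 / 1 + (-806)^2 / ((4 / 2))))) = -120380145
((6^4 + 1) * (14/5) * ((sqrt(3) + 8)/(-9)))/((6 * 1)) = -654.50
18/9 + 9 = 11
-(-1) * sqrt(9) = 3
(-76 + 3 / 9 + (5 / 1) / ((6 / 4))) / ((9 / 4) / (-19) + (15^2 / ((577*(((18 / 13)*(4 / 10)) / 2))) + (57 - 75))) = 9515884 / 2198337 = 4.33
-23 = -23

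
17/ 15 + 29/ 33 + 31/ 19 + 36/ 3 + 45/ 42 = 733627/ 43890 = 16.72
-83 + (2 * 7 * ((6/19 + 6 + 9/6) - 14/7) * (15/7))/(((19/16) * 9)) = -72209/1083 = -66.67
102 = 102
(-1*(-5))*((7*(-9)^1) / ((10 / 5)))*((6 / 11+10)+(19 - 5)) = -3865.91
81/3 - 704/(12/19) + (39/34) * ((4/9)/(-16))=-147927/136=-1087.70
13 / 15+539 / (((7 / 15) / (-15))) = -259862 / 15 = -17324.13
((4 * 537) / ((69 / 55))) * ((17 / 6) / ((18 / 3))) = 167365 / 207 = 808.53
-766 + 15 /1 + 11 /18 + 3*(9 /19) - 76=-824.97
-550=-550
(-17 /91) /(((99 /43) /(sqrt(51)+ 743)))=-543133 /9009 - 731 * sqrt(51) /9009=-60.87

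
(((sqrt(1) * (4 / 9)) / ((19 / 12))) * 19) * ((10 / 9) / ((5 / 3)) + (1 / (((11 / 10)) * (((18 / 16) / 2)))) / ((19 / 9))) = 14368 / 1881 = 7.64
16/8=2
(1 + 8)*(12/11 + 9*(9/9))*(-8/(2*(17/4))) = -15984/187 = -85.48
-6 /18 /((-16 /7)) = 0.15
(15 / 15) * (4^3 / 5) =64 / 5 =12.80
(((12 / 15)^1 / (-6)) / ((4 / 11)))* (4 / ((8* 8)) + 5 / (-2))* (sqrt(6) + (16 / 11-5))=-507 / 160 + 143* sqrt(6) / 160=-0.98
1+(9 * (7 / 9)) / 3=10 / 3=3.33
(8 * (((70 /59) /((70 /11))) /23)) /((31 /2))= 176 /42067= 0.00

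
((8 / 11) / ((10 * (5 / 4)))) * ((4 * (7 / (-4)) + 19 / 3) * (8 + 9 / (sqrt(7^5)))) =-256 / 825-96 * sqrt(7) / 94325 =-0.31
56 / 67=0.84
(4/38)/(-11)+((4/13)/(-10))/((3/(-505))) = 42140/8151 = 5.17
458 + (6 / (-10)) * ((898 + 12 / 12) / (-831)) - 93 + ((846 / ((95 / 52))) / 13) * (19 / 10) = 3000804 / 6925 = 433.33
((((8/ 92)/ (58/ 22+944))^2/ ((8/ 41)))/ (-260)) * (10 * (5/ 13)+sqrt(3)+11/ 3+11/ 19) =-7436539/ 5525466740526330- 4961 * sqrt(3)/ 29827080920520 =-0.00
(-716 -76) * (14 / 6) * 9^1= -16632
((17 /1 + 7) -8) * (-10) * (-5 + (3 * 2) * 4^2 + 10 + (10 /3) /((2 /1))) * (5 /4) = -61600 /3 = -20533.33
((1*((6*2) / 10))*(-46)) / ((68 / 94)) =-6486 / 85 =-76.31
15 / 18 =5 / 6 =0.83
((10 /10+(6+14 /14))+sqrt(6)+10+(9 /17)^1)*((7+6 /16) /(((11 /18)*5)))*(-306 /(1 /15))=-4516155 /22 - 243729*sqrt(6) /22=-232416.67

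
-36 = -36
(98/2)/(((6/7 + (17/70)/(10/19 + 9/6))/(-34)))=-4489870/2633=-1705.23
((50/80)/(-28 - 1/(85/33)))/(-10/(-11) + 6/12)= -0.02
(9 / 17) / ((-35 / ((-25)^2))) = -1125 / 119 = -9.45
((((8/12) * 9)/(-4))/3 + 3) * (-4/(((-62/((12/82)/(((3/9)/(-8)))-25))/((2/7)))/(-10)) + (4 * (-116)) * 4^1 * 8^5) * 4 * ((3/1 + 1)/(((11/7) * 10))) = -2164369728864/13981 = -154807934.26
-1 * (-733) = 733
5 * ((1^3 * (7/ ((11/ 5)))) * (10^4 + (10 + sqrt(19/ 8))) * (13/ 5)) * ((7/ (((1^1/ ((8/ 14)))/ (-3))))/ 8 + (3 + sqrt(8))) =455 * (3 + 4 * sqrt(2)) * (sqrt(38) + 40040)/ 88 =1792461.17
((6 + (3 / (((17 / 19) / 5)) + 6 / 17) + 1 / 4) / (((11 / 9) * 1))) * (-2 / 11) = -14301 / 4114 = -3.48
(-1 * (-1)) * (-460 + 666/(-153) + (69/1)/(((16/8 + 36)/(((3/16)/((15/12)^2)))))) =-7495781/16150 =-464.14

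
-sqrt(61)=-7.81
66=66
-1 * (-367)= 367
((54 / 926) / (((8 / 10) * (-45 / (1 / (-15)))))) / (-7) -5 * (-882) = 285856199 / 64820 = 4410.00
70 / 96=35 / 48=0.73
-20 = -20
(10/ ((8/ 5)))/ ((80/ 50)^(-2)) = 16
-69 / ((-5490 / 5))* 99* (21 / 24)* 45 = 239085 / 976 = 244.96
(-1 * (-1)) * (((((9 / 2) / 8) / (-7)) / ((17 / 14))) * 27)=-243 / 136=-1.79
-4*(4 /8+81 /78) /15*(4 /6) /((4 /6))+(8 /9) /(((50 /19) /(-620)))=-122752 /585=-209.83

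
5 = 5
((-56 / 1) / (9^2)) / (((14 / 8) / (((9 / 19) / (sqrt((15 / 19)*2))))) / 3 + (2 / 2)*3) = -4032 / 12841 + 784*sqrt(570) / 115569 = -0.15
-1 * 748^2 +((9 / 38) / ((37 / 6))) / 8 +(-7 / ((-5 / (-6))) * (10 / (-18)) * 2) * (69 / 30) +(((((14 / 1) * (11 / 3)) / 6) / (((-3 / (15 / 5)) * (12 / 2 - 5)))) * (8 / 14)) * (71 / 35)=-991174437623 / 1771560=-559492.45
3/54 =1/18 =0.06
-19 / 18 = -1.06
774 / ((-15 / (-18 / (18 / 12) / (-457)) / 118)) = -365328 / 2285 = -159.88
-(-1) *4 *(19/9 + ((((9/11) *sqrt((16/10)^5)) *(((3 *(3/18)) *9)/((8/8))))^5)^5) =76/9 + 12051601446294014787186231638150180486498325071499776611223960413237435849880002541435100768239616 *sqrt(10)/11747011722063279960001619894004176725132992942235432565212249755859375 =3244272749918959849695751000.00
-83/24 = -3.46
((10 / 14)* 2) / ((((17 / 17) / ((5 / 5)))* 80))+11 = 617 / 56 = 11.02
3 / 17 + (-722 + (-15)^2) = -8446 / 17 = -496.82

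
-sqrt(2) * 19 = -19 * sqrt(2) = -26.87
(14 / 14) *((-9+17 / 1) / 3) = 8 / 3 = 2.67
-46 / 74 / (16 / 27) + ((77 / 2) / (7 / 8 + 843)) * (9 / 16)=-4089807 / 3996592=-1.02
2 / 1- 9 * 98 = -880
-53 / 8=-6.62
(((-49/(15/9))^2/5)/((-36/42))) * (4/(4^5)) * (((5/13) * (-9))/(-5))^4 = -330812181/1827904000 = -0.18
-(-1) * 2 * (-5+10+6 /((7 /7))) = 22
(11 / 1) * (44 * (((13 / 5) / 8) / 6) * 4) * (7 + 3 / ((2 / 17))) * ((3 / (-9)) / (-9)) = 20449 / 162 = 126.23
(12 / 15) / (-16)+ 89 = 1779 / 20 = 88.95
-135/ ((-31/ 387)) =52245/ 31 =1685.32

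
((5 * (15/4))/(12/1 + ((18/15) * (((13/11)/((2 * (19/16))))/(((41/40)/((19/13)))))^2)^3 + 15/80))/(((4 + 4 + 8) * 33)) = 3825045190586455/1336504960569232956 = 0.00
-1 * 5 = -5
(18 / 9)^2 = 4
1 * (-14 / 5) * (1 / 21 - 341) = 2864 / 3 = 954.67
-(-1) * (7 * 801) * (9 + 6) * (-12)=-1009260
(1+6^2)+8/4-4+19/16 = 579/16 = 36.19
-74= -74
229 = 229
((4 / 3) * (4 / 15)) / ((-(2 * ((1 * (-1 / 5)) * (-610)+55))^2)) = -4 / 1409805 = -0.00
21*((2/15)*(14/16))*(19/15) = 931/300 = 3.10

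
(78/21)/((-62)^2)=13/13454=0.00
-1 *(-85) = 85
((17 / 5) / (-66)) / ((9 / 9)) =-17 / 330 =-0.05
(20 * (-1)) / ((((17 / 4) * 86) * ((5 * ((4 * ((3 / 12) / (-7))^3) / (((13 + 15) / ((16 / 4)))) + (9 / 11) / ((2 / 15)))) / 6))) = -20283648 / 1895533439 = -0.01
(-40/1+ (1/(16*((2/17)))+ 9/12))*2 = -1239/16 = -77.44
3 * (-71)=-213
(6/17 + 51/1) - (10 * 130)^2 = -28729127/17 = -1689948.65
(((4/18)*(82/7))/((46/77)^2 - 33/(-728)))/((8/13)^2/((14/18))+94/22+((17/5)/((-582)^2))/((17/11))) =7075245068667776/5203249793772049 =1.36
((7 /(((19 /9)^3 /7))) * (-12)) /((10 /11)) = -2357586 /34295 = -68.74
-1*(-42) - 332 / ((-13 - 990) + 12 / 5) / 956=50220529 / 1195717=42.00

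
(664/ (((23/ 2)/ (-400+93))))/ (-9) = 407696/ 207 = 1969.55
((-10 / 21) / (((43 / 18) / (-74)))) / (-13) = -4440 / 3913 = -1.13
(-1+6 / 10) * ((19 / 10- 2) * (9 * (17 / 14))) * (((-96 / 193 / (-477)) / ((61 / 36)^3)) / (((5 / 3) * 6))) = 19035648 / 2031565067875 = 0.00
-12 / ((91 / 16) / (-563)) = 108096 / 91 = 1187.87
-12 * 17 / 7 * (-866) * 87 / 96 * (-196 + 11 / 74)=-9281418651 / 2072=-4479449.16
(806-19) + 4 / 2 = 789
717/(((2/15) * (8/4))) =10755/4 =2688.75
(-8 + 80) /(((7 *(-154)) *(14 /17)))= -306 /3773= -0.08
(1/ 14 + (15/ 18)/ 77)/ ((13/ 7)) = 19/ 429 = 0.04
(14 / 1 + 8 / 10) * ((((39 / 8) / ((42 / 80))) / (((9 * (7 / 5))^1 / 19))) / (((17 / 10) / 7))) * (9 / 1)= 913900 / 119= 7679.83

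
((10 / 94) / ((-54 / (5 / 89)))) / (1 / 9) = -25 / 25098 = -0.00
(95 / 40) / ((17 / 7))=133 / 136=0.98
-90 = -90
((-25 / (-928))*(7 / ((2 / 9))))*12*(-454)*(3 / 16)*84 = -72814.90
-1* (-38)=38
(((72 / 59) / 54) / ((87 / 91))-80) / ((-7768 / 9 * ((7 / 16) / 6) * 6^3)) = 0.01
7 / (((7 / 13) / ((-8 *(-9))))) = 936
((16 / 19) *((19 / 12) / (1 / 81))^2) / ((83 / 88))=1218888 / 83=14685.40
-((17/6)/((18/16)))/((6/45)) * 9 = -170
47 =47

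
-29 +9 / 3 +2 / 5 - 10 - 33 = -68.60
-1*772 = -772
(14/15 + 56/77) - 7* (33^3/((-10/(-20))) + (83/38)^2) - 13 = -503162.73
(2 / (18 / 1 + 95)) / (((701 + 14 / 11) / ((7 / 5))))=154 / 4364625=0.00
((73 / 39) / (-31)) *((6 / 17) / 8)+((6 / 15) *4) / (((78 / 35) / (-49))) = -2892395 / 82212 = -35.18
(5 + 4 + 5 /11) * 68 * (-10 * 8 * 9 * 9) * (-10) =458265600 /11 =41660509.09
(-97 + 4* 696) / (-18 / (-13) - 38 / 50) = 873275 / 203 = 4301.85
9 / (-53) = -9 / 53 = -0.17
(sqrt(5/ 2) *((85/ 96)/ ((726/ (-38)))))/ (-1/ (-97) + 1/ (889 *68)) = -2367527015 *sqrt(10)/ 1055005776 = -7.10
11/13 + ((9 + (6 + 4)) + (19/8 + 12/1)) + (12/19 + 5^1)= 78749/1976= 39.85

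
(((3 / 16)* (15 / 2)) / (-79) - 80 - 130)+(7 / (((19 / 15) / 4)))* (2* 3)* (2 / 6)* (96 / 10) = 10298217 / 48032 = 214.40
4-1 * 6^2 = -32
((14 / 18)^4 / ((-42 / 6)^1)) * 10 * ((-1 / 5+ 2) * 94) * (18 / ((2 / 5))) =-3980.49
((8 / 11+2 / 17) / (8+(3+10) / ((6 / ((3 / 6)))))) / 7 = 1896 / 142681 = 0.01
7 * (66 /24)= 77 /4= 19.25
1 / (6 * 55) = 1 / 330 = 0.00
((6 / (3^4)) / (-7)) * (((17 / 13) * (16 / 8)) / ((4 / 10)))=-170 / 2457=-0.07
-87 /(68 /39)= -3393 /68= -49.90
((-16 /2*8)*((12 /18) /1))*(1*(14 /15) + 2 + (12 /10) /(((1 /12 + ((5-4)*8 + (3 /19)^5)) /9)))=-1968851877376 /10808303355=-182.16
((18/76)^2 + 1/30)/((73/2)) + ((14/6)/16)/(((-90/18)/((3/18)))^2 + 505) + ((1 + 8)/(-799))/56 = 7795456387/3313379555920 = 0.00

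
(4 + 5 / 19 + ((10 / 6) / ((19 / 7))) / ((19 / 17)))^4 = 737934182523136 / 1375668606321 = 536.42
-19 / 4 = -4.75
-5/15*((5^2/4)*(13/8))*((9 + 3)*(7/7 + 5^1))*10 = -4875/2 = -2437.50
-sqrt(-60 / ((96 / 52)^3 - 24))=-13 * sqrt(210730) / 3242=-1.84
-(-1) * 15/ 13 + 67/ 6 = 961/ 78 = 12.32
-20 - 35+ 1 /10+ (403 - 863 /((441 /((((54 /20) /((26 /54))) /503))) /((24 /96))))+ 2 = 4486965741 /12816440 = 350.09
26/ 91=2/ 7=0.29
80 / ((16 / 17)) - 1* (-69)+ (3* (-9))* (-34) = 1072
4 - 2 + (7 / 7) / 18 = 37 / 18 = 2.06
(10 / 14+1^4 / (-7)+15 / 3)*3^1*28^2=13104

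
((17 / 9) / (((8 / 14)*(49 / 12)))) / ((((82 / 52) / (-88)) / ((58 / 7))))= -2255968 / 6027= -374.31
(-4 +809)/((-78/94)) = -37835/39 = -970.13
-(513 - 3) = -510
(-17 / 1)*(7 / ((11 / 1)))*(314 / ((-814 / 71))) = 1326493 / 4477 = 296.29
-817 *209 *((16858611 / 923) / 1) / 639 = -319850933787 / 65533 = -4880761.35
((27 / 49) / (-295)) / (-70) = 27 / 1011850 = 0.00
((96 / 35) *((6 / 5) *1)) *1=576 / 175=3.29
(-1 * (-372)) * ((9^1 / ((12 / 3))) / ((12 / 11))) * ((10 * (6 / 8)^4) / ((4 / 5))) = 3034.53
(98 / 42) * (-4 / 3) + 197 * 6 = 10610 / 9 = 1178.89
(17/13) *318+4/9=48706/117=416.29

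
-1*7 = -7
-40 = -40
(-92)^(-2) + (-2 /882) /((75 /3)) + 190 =17729966561 /93315600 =190.00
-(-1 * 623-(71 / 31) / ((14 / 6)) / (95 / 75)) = 2571824 / 4123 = 623.77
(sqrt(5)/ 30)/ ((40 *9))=sqrt(5)/ 10800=0.00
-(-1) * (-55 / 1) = -55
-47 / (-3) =47 / 3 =15.67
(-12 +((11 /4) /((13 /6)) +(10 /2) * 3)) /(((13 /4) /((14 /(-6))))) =-518 /169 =-3.07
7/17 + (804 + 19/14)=191773/238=805.77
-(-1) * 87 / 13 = 87 / 13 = 6.69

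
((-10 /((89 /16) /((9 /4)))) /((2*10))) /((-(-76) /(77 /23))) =-693 /77786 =-0.01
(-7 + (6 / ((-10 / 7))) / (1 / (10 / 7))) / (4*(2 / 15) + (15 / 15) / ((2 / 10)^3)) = -195 / 1883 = -0.10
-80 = -80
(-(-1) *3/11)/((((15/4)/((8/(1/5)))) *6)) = 16/33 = 0.48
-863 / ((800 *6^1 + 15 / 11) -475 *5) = -9493 / 26690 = -0.36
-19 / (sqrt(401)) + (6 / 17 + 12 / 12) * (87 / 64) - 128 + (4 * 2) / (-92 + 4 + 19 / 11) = -130358331 / 1032512 - 19 * sqrt(401) / 401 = -127.20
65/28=2.32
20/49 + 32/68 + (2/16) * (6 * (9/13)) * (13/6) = 13353/6664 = 2.00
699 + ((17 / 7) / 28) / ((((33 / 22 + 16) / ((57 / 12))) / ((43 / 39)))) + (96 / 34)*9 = 6589746313 / 9096360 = 724.44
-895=-895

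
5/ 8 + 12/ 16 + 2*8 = 139/ 8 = 17.38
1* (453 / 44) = 453 / 44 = 10.30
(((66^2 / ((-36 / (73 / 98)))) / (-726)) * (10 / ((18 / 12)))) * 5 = 1825 / 441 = 4.14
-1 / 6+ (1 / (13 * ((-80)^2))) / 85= -3535997 / 21216000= -0.17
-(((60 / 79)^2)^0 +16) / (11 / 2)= -34 / 11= -3.09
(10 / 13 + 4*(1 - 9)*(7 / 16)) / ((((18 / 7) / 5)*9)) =-3010 / 1053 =-2.86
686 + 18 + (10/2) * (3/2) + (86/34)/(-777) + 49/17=18872467/26418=714.38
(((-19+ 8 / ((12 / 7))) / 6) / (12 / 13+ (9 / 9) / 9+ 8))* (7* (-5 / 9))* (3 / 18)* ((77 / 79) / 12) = 215215 / 15459984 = 0.01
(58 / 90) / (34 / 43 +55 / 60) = 4988 / 13215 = 0.38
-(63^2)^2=-15752961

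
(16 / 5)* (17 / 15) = 272 / 75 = 3.63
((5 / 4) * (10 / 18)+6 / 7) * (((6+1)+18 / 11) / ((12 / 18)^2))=37145 / 1232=30.15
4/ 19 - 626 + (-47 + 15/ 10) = -25509/ 38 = -671.29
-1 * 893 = -893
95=95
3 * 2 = 6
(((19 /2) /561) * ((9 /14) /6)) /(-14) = -19 /146608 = -0.00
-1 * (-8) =8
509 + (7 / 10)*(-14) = 2496 / 5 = 499.20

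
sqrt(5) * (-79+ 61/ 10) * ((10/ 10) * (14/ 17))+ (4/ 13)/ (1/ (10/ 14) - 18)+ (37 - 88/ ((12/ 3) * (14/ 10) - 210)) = 20627813/ 551369 - 5103 * sqrt(5)/ 85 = -96.83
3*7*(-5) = -105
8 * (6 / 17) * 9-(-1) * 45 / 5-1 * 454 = -7133 / 17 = -419.59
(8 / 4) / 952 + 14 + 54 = 32369 / 476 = 68.00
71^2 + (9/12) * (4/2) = 10085/2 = 5042.50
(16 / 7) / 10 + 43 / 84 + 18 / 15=163 / 84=1.94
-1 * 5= -5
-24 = -24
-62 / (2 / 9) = -279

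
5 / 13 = 0.38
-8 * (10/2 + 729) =-5872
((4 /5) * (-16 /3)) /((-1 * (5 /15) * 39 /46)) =15.10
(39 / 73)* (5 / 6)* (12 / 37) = 0.14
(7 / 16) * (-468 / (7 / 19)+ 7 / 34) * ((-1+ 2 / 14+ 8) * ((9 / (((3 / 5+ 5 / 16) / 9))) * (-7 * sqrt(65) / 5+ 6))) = -18363449250 / 8687+ 612114975 * sqrt(65) / 1241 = 1862754.88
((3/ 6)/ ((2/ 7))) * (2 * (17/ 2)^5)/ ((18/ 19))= 188840981/ 1152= 163924.46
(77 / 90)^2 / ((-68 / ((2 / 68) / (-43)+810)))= -7021234451 / 805269600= -8.72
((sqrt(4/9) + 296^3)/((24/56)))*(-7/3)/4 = -1906173745/54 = -35299513.80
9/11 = 0.82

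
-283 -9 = -292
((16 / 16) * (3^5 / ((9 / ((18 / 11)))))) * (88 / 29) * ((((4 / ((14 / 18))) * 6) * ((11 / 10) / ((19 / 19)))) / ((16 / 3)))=866052 / 1015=853.25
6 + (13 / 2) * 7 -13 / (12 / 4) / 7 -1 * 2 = 2053 / 42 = 48.88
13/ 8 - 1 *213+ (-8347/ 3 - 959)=-94865/ 24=-3952.71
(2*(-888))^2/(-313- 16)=-3154176/329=-9587.16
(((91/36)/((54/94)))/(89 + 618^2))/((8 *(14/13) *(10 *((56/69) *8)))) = 182689/8871992156160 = 0.00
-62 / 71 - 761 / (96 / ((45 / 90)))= -65935 / 13632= -4.84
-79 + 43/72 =-5645/72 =-78.40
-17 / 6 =-2.83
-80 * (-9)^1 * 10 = 7200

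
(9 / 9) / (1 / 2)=2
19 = 19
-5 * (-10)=50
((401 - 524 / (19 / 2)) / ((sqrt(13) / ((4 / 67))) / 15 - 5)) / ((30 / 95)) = -19713000 / 31643 - 4402570 * sqrt(13) / 31643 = -1124.63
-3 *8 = -24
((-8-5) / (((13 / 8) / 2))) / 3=-16 / 3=-5.33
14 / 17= 0.82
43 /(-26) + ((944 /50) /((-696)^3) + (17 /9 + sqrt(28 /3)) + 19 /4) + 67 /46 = 2 * sqrt(21) /3 + 2029272093959 /315027835200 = 9.50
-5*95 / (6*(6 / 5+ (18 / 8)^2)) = -19000 / 1503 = -12.64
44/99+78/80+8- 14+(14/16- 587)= -106327/180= -590.71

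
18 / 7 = 2.57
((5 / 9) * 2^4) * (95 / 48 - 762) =-182405 / 27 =-6755.74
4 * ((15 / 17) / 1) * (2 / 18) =20 / 51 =0.39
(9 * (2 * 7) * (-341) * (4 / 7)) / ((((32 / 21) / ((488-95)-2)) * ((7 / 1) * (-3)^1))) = 1199979 / 4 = 299994.75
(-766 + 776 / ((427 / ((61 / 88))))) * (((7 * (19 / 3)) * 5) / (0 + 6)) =-5594075 / 198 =-28252.90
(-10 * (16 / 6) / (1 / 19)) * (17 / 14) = -12920 / 21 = -615.24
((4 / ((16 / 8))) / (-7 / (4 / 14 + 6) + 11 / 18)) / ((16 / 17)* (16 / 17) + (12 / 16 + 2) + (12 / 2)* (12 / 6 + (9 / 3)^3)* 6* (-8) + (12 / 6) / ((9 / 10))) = 8239968 / 17279818939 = 0.00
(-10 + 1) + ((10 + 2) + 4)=7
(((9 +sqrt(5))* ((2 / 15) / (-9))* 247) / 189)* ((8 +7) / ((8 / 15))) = -1235 / 252-1235* sqrt(5) / 2268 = -6.12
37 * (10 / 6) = 185 / 3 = 61.67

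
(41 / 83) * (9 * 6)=2214 / 83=26.67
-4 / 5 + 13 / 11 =21 / 55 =0.38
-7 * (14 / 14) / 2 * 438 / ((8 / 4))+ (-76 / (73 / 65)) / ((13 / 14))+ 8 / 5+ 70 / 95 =-11609743 / 13870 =-837.04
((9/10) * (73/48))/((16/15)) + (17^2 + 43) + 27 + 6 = 187537/512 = 366.28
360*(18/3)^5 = 2799360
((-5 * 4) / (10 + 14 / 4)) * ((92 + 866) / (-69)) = 38320 / 1863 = 20.57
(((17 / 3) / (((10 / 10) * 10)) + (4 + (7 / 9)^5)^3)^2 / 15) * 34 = 452311926293607859619794622097544337 / 31793368706412152635720824900750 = 14226.61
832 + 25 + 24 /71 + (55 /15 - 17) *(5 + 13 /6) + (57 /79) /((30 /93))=385684523 /504810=764.02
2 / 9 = 0.22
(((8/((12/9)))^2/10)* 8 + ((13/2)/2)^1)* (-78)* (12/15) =-49998/25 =-1999.92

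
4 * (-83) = -332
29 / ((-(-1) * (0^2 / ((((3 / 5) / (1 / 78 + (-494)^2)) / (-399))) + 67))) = 29 / 67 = 0.43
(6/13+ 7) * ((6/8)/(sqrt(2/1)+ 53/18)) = 138807/56186 - 23571 * sqrt(2)/28093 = 1.28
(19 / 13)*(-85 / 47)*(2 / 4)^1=-1615 / 1222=-1.32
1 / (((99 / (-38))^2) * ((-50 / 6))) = -1444 / 81675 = -0.02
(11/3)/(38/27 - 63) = -0.06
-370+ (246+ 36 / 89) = -11000 / 89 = -123.60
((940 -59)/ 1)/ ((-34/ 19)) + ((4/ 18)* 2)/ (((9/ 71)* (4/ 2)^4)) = -2710511/ 5508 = -492.10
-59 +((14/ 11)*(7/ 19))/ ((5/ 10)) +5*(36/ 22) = -10425/ 209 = -49.88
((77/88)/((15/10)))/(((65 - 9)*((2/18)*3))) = 1/32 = 0.03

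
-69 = -69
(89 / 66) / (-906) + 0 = -89 / 59796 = -0.00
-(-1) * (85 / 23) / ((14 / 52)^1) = 2210 / 161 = 13.73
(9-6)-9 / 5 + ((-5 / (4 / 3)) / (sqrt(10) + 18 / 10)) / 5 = 4731 / 3380-75 * sqrt(10) / 676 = 1.05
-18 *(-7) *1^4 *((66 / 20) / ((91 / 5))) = 297 / 13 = 22.85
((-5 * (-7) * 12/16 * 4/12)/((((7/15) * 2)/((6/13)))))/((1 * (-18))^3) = -25/33696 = -0.00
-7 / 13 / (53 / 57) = -399 / 689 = -0.58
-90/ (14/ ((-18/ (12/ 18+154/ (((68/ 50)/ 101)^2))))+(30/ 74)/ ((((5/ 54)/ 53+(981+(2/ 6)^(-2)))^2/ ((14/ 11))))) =917845742458536398100/ 6737033570044067474355367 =0.00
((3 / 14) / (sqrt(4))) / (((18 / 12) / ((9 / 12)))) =3 / 56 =0.05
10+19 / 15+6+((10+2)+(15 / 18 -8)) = 221 / 10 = 22.10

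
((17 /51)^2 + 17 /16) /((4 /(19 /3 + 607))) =19435 /108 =179.95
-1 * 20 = -20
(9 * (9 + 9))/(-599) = -162/599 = -0.27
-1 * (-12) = 12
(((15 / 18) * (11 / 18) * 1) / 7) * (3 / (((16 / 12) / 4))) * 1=55 / 84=0.65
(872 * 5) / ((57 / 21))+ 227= 1833.32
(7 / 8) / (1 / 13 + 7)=91 / 736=0.12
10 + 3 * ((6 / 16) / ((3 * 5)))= 403 / 40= 10.08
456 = 456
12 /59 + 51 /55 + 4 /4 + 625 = 627.13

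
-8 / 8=-1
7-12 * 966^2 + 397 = -11197468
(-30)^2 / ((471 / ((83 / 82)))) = 12450 / 6437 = 1.93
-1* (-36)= 36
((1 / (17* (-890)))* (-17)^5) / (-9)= -83521 / 8010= -10.43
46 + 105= 151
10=10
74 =74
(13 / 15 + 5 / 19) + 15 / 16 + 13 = 68707 / 4560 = 15.07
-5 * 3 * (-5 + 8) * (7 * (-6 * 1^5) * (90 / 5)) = 34020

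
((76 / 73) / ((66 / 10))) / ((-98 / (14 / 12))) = -95 / 50589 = -0.00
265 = 265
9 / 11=0.82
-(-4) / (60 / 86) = 86 / 15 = 5.73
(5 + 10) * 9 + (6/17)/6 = 2296/17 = 135.06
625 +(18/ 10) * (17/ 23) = 72028/ 115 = 626.33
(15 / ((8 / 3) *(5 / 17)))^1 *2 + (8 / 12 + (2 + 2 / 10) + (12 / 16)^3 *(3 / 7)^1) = 277519 / 6720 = 41.30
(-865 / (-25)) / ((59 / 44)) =25.80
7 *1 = 7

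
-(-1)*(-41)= -41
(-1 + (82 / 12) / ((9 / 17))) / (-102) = -643 / 5508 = -0.12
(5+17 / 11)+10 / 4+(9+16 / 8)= 441 / 22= 20.05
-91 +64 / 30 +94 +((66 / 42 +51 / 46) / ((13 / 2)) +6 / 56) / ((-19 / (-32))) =3583939 / 596505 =6.01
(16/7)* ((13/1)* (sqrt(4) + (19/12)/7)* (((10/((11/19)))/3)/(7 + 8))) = 33592/1323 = 25.39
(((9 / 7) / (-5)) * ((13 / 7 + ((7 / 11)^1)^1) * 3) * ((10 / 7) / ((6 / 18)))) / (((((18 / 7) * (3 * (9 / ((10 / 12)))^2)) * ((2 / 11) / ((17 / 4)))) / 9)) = -850 / 441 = -1.93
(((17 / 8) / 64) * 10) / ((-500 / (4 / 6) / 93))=-527 / 12800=-0.04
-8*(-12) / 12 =8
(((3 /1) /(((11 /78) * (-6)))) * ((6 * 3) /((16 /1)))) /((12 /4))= -117 /88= -1.33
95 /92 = 1.03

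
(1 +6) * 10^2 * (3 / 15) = 140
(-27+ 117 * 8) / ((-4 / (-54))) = 24543 / 2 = 12271.50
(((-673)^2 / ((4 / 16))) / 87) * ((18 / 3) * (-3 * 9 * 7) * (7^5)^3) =-3251266130151103247064 / 29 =-112112625177624249898.76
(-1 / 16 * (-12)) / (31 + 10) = 3 / 164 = 0.02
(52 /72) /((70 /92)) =0.95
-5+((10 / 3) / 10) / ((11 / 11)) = -14 / 3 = -4.67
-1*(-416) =416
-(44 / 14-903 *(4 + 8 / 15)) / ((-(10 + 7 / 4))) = -572664 / 1645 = -348.12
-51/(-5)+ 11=106/5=21.20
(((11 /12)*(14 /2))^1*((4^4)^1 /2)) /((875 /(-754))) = -707.75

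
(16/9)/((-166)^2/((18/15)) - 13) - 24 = -4957256/206553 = -24.00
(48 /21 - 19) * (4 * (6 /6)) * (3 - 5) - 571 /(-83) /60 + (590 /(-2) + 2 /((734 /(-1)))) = -2061996101 /12793620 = -161.17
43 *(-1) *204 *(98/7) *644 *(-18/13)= 1423590336/13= 109506948.92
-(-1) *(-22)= -22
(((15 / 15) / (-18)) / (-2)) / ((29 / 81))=9 / 116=0.08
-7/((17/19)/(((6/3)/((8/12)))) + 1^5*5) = -399/302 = -1.32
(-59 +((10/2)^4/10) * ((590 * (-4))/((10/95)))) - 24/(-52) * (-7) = -18217059/13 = -1401312.23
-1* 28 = -28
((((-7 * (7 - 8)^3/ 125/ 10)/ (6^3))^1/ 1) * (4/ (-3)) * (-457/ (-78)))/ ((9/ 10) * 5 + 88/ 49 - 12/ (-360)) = -156751/ 4898556000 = -0.00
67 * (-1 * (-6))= 402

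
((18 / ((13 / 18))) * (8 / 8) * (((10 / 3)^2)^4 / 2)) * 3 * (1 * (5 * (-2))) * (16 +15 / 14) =-239000000000 / 2457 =-97273097.27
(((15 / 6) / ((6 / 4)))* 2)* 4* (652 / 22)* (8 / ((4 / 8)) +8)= 104320 / 11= 9483.64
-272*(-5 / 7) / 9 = 1360 / 63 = 21.59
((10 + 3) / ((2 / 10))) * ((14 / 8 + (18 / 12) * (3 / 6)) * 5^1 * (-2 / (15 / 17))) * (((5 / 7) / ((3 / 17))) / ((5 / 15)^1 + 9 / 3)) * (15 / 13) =-36125 / 14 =-2580.36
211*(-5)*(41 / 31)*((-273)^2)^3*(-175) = 3133648262209043021625 / 31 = 101085427813194936181.45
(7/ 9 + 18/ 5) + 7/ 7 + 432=19682/ 45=437.38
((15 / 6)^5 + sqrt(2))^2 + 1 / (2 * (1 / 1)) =3125 * sqrt(2) / 16 + 9768185 / 1024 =9815.46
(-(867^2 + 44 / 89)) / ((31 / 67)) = -4482324455 / 2759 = -1624619.23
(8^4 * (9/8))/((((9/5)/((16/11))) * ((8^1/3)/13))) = 199680/11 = 18152.73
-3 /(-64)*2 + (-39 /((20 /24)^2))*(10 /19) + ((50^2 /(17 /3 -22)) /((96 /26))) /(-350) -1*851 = -880.35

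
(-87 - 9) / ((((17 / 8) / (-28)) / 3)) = 64512 / 17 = 3794.82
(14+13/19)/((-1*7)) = -279/133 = -2.10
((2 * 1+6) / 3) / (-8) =-1 / 3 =-0.33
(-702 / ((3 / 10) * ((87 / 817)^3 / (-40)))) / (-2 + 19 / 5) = 28357602676000 / 658503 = 43063741.06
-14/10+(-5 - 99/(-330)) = -61/10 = -6.10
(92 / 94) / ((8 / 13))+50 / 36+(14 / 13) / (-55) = 3580627 / 1209780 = 2.96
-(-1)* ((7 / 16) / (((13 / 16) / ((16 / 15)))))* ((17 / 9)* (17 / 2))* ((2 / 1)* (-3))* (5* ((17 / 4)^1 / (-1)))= 137564 / 117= 1175.76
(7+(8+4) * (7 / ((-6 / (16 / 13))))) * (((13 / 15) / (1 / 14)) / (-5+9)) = -931 / 30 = -31.03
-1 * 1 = -1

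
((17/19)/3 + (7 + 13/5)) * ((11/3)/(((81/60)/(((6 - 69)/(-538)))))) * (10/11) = 394940/137997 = 2.86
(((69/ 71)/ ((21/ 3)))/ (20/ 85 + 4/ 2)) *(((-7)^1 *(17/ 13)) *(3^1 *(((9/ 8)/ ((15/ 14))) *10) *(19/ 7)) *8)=-358938/ 923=-388.88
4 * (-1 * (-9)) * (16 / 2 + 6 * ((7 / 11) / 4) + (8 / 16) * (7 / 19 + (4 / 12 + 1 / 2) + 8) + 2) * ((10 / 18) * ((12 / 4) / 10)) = 39013 / 418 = 93.33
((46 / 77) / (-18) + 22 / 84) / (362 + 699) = 317 / 1470546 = 0.00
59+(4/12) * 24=67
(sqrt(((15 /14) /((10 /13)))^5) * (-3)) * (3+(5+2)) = -22815 * sqrt(273) /5488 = -68.69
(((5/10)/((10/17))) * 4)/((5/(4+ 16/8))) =102/25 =4.08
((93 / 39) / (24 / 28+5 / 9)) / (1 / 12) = 23436 / 1157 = 20.26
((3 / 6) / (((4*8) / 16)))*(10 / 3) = 5 / 6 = 0.83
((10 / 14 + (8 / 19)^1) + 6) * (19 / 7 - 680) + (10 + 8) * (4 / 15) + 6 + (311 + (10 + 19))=-20863071 / 4655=-4481.86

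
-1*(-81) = 81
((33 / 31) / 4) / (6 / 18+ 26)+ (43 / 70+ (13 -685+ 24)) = -221959201 / 342860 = -647.38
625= 625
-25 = -25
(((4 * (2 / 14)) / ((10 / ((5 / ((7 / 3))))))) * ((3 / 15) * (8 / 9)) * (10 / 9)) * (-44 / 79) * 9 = -1408 / 11613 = -0.12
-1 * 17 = -17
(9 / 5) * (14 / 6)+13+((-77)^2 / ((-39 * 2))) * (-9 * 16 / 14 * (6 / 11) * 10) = 278318 / 65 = 4281.82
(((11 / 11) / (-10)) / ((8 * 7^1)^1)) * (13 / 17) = -13 / 9520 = -0.00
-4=-4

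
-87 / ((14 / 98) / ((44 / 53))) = -26796 / 53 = -505.58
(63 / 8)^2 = 3969 / 64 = 62.02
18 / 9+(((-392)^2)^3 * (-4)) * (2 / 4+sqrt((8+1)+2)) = -14513641568075776 * sqrt(11)-7256820784037886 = -55393124207050623.30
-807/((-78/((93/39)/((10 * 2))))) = 8339/6760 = 1.23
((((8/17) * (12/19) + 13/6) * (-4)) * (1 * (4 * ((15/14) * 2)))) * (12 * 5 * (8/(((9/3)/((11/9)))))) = -336160000/20349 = -16519.73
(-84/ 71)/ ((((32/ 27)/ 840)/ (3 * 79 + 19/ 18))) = -28345275/ 142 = -199614.61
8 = 8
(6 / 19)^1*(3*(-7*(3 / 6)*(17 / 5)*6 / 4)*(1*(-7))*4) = 44982 / 95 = 473.49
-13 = -13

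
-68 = -68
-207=-207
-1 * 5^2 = -25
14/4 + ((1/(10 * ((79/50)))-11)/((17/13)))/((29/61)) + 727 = 55531263/77894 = 712.91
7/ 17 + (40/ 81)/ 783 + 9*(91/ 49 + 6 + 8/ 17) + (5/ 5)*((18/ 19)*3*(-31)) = -1827379882/ 143399403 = -12.74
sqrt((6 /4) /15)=sqrt(10) /10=0.32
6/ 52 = 0.12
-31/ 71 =-0.44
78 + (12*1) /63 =1642 /21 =78.19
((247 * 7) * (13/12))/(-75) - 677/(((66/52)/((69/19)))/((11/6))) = -61153963/17100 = -3576.26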